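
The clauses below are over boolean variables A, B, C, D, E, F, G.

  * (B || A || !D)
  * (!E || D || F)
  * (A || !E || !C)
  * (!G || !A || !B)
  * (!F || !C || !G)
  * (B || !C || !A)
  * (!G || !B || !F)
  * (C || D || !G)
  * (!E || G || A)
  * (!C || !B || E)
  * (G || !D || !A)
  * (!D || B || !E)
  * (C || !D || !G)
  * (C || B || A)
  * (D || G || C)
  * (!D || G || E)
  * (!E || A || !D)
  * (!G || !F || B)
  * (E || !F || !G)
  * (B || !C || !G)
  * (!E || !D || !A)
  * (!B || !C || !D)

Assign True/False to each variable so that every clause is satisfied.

Branch on A: take A = True.
Set B = True and propagate.
  then G is forced to False.
  then D is forced to False.
  then C is forced to True.
  then E is forced to True.
  then F is forced to True.
Check each clause:
  1. (A || B || !D) — A is true.
  2. (D || F || !E) — F is true.
  3. (!C || !E || A) — A is true.
  4. (!B || !G || !A) — !G is true.
  5. (!F || !C || !G) — !G is true.
  6. (B || !A || !C) — B is true.
  7. (!F || !G || !B) — !G is true.
  8. (C || D || !G) — !G is true.
  9. (A || G || !E) — A is true.
  10. (!C || E || !B) — E is true.
  11. (G || !A || !D) — !D is true.
  12. (!D || B || !E) — B is true.
  13. (!D || C || !G) — !G is true.
  14. (B || C || A) — A is true.
  15. (C || G || D) — C is true.
  16. (E || !D || G) — !D is true.
  17. (!D || A || !E) — A is true.
  18. (B || !G || !F) — !G is true.
  19. (E || !F || !G) — !G is true.
  20. (B || !C || !G) — !G is true.
  21. (!D || !A || !E) — !D is true.
  22. (!D || !C || !B) — !D is true.

A = 1, B = 1, C = 1, D = 0, E = 1, F = 1, G = 0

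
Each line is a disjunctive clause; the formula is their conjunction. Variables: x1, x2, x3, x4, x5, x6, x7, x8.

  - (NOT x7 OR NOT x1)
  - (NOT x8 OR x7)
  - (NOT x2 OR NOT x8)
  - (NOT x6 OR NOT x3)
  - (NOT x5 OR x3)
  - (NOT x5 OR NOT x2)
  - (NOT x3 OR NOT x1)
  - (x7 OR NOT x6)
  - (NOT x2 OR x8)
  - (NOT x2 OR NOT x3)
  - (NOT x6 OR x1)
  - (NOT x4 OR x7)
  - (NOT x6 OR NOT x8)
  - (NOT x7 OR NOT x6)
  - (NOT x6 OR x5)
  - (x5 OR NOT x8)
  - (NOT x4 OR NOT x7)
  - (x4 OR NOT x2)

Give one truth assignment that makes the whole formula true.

x1=F, x2=F, x3=T, x4=F, x5=T, x6=F, x7=T, x8=F

Pure literal: x2 appears only negated; assign x2 = False.
x6 occurs only negated in the remaining clauses — set x6 = False.
Branch on x1: take x1 = False.
For the remaining variables, x3 = True, x4 = False, x5 = True, x7 = True, x8 = False works.
Check each clause:
  1. (NOT x1 OR NOT x7) — NOT x1 is true.
  2. (NOT x8 OR x7) — NOT x8 is true.
  3. (NOT x8 OR NOT x2) — NOT x8 is true.
  4. (NOT x3 OR NOT x6) — NOT x6 is true.
  5. (NOT x5 OR x3) — x3 is true.
  6. (NOT x2 OR NOT x5) — NOT x2 is true.
  7. (NOT x3 OR NOT x1) — NOT x1 is true.
  8. (NOT x6 OR x7) — NOT x6 is true.
  9. (NOT x2 OR x8) — NOT x2 is true.
  10. (NOT x3 OR NOT x2) — NOT x2 is true.
  11. (x1 OR NOT x6) — NOT x6 is true.
  12. (x7 OR NOT x4) — NOT x4 is true.
  13. (NOT x6 OR NOT x8) — NOT x8 is true.
  14. (NOT x6 OR NOT x7) — NOT x6 is true.
  15. (NOT x6 OR x5) — NOT x6 is true.
  16. (x5 OR NOT x8) — NOT x8 is true.
  17. (NOT x7 OR NOT x4) — NOT x4 is true.
  18. (x4 OR NOT x2) — NOT x2 is true.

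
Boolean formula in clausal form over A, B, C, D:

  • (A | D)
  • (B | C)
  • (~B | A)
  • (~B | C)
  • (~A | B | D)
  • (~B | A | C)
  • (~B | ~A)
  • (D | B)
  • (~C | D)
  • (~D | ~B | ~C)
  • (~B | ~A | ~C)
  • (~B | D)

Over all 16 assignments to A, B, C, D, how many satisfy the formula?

2

The models are:
  A=F B=F C=T D=T
  A=T B=F C=T D=T
That's 2 in total.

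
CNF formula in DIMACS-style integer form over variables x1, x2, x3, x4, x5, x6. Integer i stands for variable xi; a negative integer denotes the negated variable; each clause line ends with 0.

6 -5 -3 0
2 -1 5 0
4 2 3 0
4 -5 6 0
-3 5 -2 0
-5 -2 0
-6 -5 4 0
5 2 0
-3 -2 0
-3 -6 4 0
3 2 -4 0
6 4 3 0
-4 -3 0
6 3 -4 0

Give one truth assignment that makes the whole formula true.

x1=T, x2=T, x3=F, x4=F, x5=F, x6=T

Branch on x1: take x1 = True.
Branch on x2: take x2 = True.
  then x5 is forced to False.
  then x3 is forced to False.
For the remaining variables, x4 = False, x6 = True works.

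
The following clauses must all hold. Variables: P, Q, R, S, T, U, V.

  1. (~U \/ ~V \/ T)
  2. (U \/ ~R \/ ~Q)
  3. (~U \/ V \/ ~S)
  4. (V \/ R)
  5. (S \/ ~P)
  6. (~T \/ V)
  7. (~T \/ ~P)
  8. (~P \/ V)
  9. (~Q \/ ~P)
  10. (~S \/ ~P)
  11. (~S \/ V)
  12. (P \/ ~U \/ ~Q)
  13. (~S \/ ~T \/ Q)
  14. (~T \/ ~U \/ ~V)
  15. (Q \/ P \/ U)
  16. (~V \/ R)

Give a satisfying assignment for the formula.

Branch on P: take P = False.
Try Q = False.
  then U is forced to True.
Try R = True.
The remaining clauses are satisfied by S = False, T = False, V = False.

P=F, Q=F, R=T, S=F, T=F, U=T, V=F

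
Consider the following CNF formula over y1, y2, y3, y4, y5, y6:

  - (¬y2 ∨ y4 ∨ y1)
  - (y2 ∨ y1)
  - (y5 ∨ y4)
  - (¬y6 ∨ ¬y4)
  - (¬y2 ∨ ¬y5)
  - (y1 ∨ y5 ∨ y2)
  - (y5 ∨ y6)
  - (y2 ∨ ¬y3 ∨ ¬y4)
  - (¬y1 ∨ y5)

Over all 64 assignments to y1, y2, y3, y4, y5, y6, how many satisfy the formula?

Satisfying assignments:
  y1=T y2=F y3=F y4=F y5=T y6=F
  y1=T y2=F y3=F y4=F y5=T y6=T
  y1=T y2=F y3=F y4=T y5=T y6=F
  y1=T y2=F y3=T y4=F y5=T y6=F
  y1=T y2=F y3=T y4=F y5=T y6=T
That's 5 in total.

5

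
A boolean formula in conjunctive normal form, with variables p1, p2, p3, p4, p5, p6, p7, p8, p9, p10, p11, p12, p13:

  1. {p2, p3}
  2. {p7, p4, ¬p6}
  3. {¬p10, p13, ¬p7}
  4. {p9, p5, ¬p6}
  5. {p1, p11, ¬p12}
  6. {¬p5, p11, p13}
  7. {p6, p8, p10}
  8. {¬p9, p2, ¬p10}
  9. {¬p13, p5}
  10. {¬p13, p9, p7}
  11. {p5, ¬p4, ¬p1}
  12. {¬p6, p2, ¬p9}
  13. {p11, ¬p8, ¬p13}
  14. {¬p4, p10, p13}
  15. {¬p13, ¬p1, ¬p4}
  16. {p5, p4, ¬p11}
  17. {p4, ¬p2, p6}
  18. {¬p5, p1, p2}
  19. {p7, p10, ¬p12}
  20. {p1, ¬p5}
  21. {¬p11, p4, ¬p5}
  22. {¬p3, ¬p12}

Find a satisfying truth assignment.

p1=T, p2=T, p3=F, p4=F, p5=F, p6=T, p7=T, p8=T, p9=T, p10=F, p11=F, p12=F, p13=F

Pure literal: p12 appears only negated; assign p12 = False.
Branch on p1: take p1 = True.
Try p2 = True.
The remaining clauses are satisfied by p3 = False, p4 = False, p5 = False, p6 = True, p7 = True, p8 = True, p9 = True, p10 = False, p11 = False, p13 = False.
Check each clause:
  1. {p2, p3} — p2 is true.
  2. {¬p6, p7, p4} — p7 is true.
  3. {¬p7, ¬p10, p13} — ¬p10 is true.
  4. {¬p6, p9, p5} — p9 is true.
  5. {p11, p1, ¬p12} — p1 is true.
  6. {p13, ¬p5, p11} — ¬p5 is true.
  7. {p6, p8, p10} — p8 is true.
  8. {¬p9, ¬p10, p2} — p2 is true.
  9. {¬p13, p5} — ¬p13 is true.
  10. {p7, ¬p13, p9} — p9 is true.
  11. {¬p1, p5, ¬p4} — ¬p4 is true.
  12. {¬p6, p2, ¬p9} — p2 is true.
  13. {p11, ¬p8, ¬p13} — ¬p13 is true.
  14. {p13, ¬p4, p10} — ¬p4 is true.
  15. {¬p1, ¬p4, ¬p13} — ¬p13 is true.
  16. {p5, ¬p11, p4} — ¬p11 is true.
  17. {¬p2, p6, p4} — p6 is true.
  18. {¬p5, p1, p2} — p1 is true.
  19. {p7, ¬p12, p10} — ¬p12 is true.
  20. {p1, ¬p5} — p1 is true.
  21. {¬p5, ¬p11, p4} — ¬p5 is true.
  22. {¬p12, ¬p3} — ¬p12 is true.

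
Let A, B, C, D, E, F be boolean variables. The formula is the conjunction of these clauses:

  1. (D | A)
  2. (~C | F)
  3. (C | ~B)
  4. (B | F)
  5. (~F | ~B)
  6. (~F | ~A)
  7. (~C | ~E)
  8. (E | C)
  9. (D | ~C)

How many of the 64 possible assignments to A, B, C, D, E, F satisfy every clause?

2

Satisfying assignments:
  A=0 B=0 C=0 D=1 E=1 F=1
  A=0 B=0 C=1 D=1 E=0 F=1
Count: 2.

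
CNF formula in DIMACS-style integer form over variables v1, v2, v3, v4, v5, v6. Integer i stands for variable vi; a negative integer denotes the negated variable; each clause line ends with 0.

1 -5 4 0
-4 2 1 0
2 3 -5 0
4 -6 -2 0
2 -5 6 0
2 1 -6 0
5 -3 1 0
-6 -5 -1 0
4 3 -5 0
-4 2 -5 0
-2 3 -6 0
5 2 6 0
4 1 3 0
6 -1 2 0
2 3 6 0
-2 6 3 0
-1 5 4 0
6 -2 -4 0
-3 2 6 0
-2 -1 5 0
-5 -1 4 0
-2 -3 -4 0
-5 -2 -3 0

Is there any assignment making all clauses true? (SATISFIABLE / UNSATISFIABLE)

SATISFIABLE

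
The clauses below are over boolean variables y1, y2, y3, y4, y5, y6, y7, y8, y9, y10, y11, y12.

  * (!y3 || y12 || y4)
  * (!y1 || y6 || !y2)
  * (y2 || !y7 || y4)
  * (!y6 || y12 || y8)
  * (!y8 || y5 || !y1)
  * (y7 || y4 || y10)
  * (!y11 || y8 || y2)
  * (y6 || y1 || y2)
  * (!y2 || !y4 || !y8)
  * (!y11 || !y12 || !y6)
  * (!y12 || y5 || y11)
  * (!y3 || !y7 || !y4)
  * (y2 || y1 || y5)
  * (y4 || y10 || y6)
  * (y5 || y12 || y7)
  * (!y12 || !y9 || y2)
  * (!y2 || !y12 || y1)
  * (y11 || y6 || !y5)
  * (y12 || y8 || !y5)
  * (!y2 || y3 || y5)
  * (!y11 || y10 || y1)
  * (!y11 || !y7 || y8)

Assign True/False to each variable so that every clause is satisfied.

Pure literal: y9 appears only negated; assign y9 = False.
Try y1 = True.
Set y2 = True and propagate.
  then y6 is forced to True.
Try y3 = True.
The remaining clauses are satisfied by y4 = True, y5 = True, y7 = False, y8 = False, y10 = False, y11 = False, y12 = True.
Check each clause:
  1. (y4 || y12 || !y3) — y12 is true.
  2. (!y1 || !y2 || y6) — y6 is true.
  3. (y4 || y2 || !y7) — !y7 is true.
  4. (!y6 || y12 || y8) — y12 is true.
  5. (!y8 || y5 || !y1) — !y8 is true.
  6. (y4 || y7 || y10) — y4 is true.
  7. (y2 || y8 || !y11) — y2 is true.
  8. (y6 || y2 || y1) — y1 is true.
  9. (!y2 || !y8 || !y4) — !y8 is true.
  10. (!y11 || !y12 || !y6) — !y11 is true.
  11. (y5 || y11 || !y12) — y5 is true.
  12. (!y4 || !y7 || !y3) — !y7 is true.
  13. (y1 || y5 || y2) — y1 is true.
  14. (y10 || y6 || y4) — y4 is true.
  15. (y5 || y12 || y7) — y12 is true.
  16. (y2 || !y9 || !y12) — y2 is true.
  17. (!y12 || !y2 || y1) — y1 is true.
  18. (!y5 || y11 || y6) — y6 is true.
  19. (!y5 || y8 || y12) — y12 is true.
  20. (y3 || y5 || !y2) — y3 is true.
  21. (y1 || y10 || !y11) — y1 is true.
  22. (y8 || !y7 || !y11) — !y7 is true.

y1=T  y2=T  y3=T  y4=T  y5=T  y6=T  y7=F  y8=F  y9=F  y10=F  y11=F  y12=T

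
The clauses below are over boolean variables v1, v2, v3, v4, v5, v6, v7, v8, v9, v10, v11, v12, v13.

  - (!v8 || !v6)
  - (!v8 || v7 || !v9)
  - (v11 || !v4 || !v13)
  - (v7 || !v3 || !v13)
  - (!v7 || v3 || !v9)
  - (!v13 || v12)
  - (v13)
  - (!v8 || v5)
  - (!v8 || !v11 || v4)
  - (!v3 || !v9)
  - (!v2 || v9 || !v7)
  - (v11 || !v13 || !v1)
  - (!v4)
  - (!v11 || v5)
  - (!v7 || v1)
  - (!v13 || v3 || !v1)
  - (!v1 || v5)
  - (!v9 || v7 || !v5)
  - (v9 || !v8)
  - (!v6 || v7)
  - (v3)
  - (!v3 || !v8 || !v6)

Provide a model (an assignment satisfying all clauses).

v1=True, v2=False, v3=True, v4=False, v5=True, v6=True, v7=True, v8=False, v9=False, v10=False, v11=True, v12=True, v13=True

Check each clause:
  1. (!v8 || !v6) — !v8 is true.
  2. (v7 || !v8 || !v9) — !v8 is true.
  3. (v11 || !v4 || !v13) — v11 is true.
  4. (v7 || !v3 || !v13) — v7 is true.
  5. (!v9 || !v7 || v3) — v3 is true.
  6. (v12 || !v13) — v12 is true.
  7. (v13) — v13 is true.
  8. (!v8 || v5) — !v8 is true.
  9. (!v8 || !v11 || v4) — !v8 is true.
  10. (!v9 || !v3) — !v9 is true.
  11. (v9 || !v2 || !v7) — !v2 is true.
  12. (!v13 || v11 || !v1) — v11 is true.
  13. (!v4) — !v4 is true.
  14. (!v11 || v5) — v5 is true.
  15. (!v7 || v1) — v1 is true.
  16. (v3 || !v1 || !v13) — v3 is true.
  17. (!v1 || v5) — v5 is true.
  18. (!v9 || !v5 || v7) — !v9 is true.
  19. (v9 || !v8) — !v8 is true.
  20. (v7 || !v6) — v7 is true.
  21. (v3) — v3 is true.
  22. (!v6 || !v3 || !v8) — !v8 is true.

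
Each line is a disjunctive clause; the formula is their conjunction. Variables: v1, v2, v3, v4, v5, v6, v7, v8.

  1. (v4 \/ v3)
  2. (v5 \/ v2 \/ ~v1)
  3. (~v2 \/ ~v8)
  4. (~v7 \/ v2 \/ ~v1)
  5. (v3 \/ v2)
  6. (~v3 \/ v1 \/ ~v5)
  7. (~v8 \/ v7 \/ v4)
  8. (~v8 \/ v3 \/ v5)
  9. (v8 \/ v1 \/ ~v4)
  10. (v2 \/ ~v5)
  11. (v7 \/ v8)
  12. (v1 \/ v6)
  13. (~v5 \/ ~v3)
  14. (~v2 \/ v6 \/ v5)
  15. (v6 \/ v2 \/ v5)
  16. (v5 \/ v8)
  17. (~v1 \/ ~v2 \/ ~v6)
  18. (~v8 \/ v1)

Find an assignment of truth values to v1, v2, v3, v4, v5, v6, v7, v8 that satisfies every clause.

Set v1 = True and propagate.
Set v2 = True and propagate.
  then v8 is forced to False.
  then v7 is forced to True.
  then v5 is forced to True.
  then v3 is forced to False.
  then v4 is forced to True.
  then v6 is forced to False.

v1 = T  v2 = T  v3 = F  v4 = T  v5 = T  v6 = F  v7 = T  v8 = F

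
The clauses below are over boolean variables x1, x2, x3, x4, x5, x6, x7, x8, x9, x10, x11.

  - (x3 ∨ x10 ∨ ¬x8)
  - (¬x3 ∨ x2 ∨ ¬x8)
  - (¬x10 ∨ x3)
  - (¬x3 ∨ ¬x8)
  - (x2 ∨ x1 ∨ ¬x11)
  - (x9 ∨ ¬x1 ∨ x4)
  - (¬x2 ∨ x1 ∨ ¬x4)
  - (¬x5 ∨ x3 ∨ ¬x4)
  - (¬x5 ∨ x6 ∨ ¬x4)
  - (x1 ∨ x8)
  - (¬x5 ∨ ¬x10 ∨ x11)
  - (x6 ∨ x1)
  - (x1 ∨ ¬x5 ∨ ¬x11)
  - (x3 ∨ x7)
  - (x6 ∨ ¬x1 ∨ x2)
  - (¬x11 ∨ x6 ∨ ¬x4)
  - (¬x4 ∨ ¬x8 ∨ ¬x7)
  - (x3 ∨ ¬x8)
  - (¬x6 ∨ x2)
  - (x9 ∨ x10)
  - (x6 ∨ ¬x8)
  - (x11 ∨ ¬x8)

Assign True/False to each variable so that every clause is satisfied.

x1=T, x2=T, x3=T, x4=T, x5=T, x6=T, x7=F, x8=F, x9=F, x10=T, x11=T

Check each clause:
  1. (x3 ∨ ¬x8 ∨ x10) — ¬x8 is true.
  2. (¬x3 ∨ ¬x8 ∨ x2) — ¬x8 is true.
  3. (¬x10 ∨ x3) — x3 is true.
  4. (¬x8 ∨ ¬x3) — ¬x8 is true.
  5. (¬x11 ∨ x1 ∨ x2) — x1 is true.
  6. (x4 ∨ ¬x1 ∨ x9) — x4 is true.
  7. (¬x2 ∨ x1 ∨ ¬x4) — x1 is true.
  8. (¬x5 ∨ ¬x4 ∨ x3) — x3 is true.
  9. (x6 ∨ ¬x4 ∨ ¬x5) — x6 is true.
  10. (x1 ∨ x8) — x1 is true.
  11. (¬x10 ∨ x11 ∨ ¬x5) — x11 is true.
  12. (x6 ∨ x1) — x1 is true.
  13. (¬x11 ∨ ¬x5 ∨ x1) — x1 is true.
  14. (x7 ∨ x3) — x3 is true.
  15. (x6 ∨ x2 ∨ ¬x1) — x2 is true.
  16. (¬x4 ∨ ¬x11 ∨ x6) — x6 is true.
  17. (¬x8 ∨ ¬x7 ∨ ¬x4) — ¬x8 is true.
  18. (x3 ∨ ¬x8) — ¬x8 is true.
  19. (¬x6 ∨ x2) — x2 is true.
  20. (x9 ∨ x10) — x10 is true.
  21. (¬x8 ∨ x6) — ¬x8 is true.
  22. (x11 ∨ ¬x8) — ¬x8 is true.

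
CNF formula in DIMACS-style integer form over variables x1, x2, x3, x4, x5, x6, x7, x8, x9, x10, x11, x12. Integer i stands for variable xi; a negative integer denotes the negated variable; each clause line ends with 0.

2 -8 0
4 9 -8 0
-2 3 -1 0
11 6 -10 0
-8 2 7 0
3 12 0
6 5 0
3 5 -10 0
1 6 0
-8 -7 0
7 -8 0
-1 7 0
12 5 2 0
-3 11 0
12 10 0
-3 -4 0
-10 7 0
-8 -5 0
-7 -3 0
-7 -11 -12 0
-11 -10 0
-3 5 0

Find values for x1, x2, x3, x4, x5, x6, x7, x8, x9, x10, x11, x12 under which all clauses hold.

Pure literal: x6 appears only positively; assign x6 = True.
Pure literal: x8 appears only negated; assign x8 = False.
Set x1 = False and propagate.
The remaining clauses are satisfied by x2 = True, x3 = False, x4 = False, x5 = True, x7 = False, x9 = False, x10 = False, x11 = False, x12 = True.
Every clause has at least one true literal under this assignment.

x1=False  x2=True  x3=False  x4=False  x5=True  x6=True  x7=False  x8=False  x9=False  x10=False  x11=False  x12=True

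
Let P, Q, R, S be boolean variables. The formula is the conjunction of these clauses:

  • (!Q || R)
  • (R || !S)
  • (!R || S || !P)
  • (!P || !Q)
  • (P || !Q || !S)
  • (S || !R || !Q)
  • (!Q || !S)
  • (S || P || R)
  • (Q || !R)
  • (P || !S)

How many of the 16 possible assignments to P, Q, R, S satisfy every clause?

1

Satisfying assignments:
  P=T Q=F R=F S=F
Count: 1.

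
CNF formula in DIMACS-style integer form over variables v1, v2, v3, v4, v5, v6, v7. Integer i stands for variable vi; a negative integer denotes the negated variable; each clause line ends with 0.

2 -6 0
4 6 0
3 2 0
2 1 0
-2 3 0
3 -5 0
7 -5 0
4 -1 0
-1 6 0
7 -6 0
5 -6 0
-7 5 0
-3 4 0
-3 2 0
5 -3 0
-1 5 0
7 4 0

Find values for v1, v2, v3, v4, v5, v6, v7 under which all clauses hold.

v1 = F  v2 = T  v3 = T  v4 = T  v5 = T  v6 = T  v7 = T

v4 occurs only positively in the remaining clauses — set v4 = True.
Set v1 = False and propagate.
  then v2 is forced to True.
  then v3 is forced to True.
  then v5 is forced to True.
  then v7 is forced to True.
v6 is now unconstrained; take v6 = True.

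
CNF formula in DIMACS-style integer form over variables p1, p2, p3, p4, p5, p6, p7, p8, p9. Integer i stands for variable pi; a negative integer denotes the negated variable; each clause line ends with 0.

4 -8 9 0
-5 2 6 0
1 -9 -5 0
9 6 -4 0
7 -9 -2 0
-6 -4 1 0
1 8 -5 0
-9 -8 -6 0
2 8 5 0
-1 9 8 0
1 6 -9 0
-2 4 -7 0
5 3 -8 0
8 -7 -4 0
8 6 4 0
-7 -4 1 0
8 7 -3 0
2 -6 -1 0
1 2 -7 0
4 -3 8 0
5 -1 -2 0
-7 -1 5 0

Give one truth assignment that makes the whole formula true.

Branch on p1: take p1 = True.
Set p2 = True and propagate.
  then p5 is forced to True.
The remaining clauses are satisfied by p3 = True, p4 = True, p6 = False, p7 = True, p8 = True, p9 = True.
Every clause has at least one true literal under this assignment.

p1=1, p2=1, p3=1, p4=1, p5=1, p6=0, p7=1, p8=1, p9=1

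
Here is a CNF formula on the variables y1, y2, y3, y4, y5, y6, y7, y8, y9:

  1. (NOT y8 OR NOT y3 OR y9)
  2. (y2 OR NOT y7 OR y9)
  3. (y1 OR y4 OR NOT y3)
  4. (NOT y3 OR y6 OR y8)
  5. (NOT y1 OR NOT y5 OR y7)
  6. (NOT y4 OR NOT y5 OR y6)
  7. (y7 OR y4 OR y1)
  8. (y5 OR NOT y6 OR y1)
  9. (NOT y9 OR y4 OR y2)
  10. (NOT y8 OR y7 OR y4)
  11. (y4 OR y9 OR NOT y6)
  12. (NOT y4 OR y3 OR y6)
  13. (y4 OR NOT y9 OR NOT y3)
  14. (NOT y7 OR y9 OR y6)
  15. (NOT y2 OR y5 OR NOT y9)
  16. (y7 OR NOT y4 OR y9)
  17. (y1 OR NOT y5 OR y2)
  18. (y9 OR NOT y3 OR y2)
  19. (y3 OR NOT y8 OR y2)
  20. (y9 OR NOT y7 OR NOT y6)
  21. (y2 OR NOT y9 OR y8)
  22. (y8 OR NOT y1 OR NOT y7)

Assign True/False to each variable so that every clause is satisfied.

Try y1 = True.
The remaining clauses are satisfied by y2 = False, y3 = True, y4 = True, y5 = False, y6 = True, y7 = True, y8 = True, y9 = True.

y1=True, y2=False, y3=True, y4=True, y5=False, y6=True, y7=True, y8=True, y9=True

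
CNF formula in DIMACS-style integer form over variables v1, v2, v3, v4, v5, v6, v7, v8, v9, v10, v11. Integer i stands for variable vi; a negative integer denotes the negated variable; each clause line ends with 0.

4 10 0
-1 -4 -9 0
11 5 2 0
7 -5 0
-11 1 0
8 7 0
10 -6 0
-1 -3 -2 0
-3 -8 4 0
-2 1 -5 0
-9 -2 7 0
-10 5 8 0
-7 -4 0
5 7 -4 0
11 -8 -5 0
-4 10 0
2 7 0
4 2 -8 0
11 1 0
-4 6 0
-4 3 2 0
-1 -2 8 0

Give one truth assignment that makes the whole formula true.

v1=1  v2=0  v3=1  v4=0  v5=1  v6=1  v7=1  v8=0  v9=0  v10=1  v11=0

Pure literal: v9 appears only negated; assign v9 = False.
Branch on v1: take v1 = True.
Branch on v2: take v2 = False.
  then v7 is forced to True.
  then v4 is forced to False.
  then v10 is forced to True.
  then v8 is forced to False.
  then v5 is forced to True.
v3, v6, v11 are now unconstrained; take v3 = True, v6 = True, v11 = False.
Every clause has at least one true literal under this assignment.
Check each clause:
  1. (v10 | v4) — v10 is true.
  2. (~v9 | ~v1 | ~v4) — ~v4 is true.
  3. (v11 | v5 | v2) — v5 is true.
  4. (v7 | ~v5) — v7 is true.
  5. (~v11 | v1) — v1 is true.
  6. (v7 | v8) — v7 is true.
  7. (v10 | ~v6) — v10 is true.
  8. (~v1 | ~v2 | ~v3) — ~v2 is true.
  9. (~v3 | ~v8 | v4) — ~v8 is true.
  10. (~v5 | ~v2 | v1) — v1 is true.
  11. (v7 | ~v2 | ~v9) — ~v9 is true.
  12. (v8 | ~v10 | v5) — v5 is true.
  13. (~v4 | ~v7) — ~v4 is true.
  14. (~v4 | v5 | v7) — ~v4 is true.
  15. (v11 | ~v5 | ~v8) — ~v8 is true.
  16. (~v4 | v10) — v10 is true.
  17. (v7 | v2) — v7 is true.
  18. (~v8 | v4 | v2) — ~v8 is true.
  19. (v1 | v11) — v1 is true.
  20. (v6 | ~v4) — ~v4 is true.
  21. (~v4 | v2 | v3) — v3 is true.
  22. (v8 | ~v2 | ~v1) — ~v2 is true.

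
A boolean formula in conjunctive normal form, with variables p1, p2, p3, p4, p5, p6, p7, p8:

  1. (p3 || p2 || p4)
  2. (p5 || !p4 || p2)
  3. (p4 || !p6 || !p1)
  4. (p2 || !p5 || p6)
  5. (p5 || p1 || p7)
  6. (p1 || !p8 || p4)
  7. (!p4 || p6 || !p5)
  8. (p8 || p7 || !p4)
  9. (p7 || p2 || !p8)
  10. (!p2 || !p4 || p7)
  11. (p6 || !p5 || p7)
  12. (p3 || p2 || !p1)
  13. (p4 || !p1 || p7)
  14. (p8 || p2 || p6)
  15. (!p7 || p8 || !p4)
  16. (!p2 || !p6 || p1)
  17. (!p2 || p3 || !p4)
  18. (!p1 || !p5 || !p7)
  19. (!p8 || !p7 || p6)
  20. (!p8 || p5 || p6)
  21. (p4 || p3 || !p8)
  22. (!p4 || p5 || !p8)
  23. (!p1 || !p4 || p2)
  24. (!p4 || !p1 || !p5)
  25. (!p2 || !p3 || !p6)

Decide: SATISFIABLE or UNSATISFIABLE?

SATISFIABLE

Try p1 = False.
Set p2 = True and propagate.
  then p6 is forced to False.
Branch on p3: take p3 = False.
  then p4 is forced to False.
  then p8 is forced to False.
The remaining clauses are satisfied by p5 = False, p7 = True.
So p1 = F  p2 = T  p3 = F  p4 = F  p5 = F  p6 = F  p7 = T  p8 = F is a satisfying assignment.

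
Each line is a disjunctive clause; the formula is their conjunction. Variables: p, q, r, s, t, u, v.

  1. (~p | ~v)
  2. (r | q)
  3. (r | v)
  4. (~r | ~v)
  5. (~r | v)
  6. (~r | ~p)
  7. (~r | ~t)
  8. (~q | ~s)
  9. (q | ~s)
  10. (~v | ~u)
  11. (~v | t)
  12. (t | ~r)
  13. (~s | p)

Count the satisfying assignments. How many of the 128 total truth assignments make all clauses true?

1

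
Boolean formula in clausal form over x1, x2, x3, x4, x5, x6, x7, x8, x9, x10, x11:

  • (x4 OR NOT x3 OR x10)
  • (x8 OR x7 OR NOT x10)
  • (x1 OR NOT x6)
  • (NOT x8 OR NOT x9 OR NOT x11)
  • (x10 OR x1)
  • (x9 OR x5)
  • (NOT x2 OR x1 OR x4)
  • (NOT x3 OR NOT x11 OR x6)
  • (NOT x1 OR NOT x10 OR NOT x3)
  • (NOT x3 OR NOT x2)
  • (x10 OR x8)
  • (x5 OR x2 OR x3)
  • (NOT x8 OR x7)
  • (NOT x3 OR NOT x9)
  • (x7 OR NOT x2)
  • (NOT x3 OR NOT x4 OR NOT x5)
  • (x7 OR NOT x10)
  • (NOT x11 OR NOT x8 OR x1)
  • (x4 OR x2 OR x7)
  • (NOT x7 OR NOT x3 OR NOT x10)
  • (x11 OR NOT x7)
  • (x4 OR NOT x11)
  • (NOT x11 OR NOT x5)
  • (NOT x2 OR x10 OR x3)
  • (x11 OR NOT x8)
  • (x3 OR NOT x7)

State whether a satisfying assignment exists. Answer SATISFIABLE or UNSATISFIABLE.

x3 = True:
  propagation gives x2=False, x9=False, x5=True, x4=False; an empty clause results — contradiction.
x3 = False:
  propagation gives x7=False, x8=False, x10=False; an empty clause results — contradiction.
Every branch closes, so no satisfying assignment exists.

UNSATISFIABLE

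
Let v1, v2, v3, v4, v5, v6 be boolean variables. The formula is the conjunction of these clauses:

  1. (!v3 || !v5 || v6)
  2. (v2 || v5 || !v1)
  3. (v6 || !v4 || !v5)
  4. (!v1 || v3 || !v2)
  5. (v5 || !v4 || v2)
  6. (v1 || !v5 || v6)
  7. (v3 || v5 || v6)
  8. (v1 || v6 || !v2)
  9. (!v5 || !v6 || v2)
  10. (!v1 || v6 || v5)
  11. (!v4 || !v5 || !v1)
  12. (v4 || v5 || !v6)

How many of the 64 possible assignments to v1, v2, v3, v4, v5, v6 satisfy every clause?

10

Split on v5, then v6.
  v5=1, v6=1: 5 of the 16 assignments to (v1,v2,v3,v4) work.
  v5=1, v6=0: remaining (v1,v2,v3,v4) ∈ {(1,0,0,0)} — 1.
  v5=0, v6=1: remaining (v1,v2,v3,v4) ∈ {(0,1,0,1); (0,1,1,1); (1,1,1,1)} — 3.
  v5=0, v6=0: remaining (v1,v2,v3,v4) ∈ {(0,0,1,0)} — 1.
Total: 5 + 1 + 3 + 1 = 10.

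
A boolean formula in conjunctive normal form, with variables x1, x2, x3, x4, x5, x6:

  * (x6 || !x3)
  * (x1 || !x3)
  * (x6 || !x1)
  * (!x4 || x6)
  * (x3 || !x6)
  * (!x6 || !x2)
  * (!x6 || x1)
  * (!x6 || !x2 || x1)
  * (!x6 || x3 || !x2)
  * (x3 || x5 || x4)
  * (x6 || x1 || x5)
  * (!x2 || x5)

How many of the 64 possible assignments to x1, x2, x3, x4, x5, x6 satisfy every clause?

6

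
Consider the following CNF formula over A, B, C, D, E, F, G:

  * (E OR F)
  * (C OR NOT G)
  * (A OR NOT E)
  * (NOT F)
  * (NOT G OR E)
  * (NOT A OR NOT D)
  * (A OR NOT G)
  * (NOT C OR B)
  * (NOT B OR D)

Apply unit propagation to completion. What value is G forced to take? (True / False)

False

(NOT F) stands alone — F = False.
(F OR E): since F = False, the clause reduces to (E). E = True.
(A OR NOT E): since E = True, the clause reduces to (A). A = True.
From (NOT A OR NOT D) and A = True: D = False.
From (D OR NOT B) and D = False: B = False.
(B OR NOT C): since B = False, the clause reduces to (NOT C). C = False.
(NOT G OR C): since C = False, the clause reduces to (NOT G). G = False.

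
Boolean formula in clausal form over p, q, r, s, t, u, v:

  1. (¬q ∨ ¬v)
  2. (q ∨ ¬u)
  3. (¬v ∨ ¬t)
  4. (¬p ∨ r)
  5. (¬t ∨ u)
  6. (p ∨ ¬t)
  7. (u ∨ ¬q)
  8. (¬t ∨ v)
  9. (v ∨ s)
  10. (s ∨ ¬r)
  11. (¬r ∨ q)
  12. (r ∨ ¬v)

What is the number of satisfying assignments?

The models are:
  p=F q=F r=F s=T t=F u=F v=F
  p=F q=T r=F s=T t=F u=T v=F
  p=F q=T r=T s=T t=F u=T v=F
  p=T q=T r=T s=T t=F u=T v=F
That's 4 in total.

4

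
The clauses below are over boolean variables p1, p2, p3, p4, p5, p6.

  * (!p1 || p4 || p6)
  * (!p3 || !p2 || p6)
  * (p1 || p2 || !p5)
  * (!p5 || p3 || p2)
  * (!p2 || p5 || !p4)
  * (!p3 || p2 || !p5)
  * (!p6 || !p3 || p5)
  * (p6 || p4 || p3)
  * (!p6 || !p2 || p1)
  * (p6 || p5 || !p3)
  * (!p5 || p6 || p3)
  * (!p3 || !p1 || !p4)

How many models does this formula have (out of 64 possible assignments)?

10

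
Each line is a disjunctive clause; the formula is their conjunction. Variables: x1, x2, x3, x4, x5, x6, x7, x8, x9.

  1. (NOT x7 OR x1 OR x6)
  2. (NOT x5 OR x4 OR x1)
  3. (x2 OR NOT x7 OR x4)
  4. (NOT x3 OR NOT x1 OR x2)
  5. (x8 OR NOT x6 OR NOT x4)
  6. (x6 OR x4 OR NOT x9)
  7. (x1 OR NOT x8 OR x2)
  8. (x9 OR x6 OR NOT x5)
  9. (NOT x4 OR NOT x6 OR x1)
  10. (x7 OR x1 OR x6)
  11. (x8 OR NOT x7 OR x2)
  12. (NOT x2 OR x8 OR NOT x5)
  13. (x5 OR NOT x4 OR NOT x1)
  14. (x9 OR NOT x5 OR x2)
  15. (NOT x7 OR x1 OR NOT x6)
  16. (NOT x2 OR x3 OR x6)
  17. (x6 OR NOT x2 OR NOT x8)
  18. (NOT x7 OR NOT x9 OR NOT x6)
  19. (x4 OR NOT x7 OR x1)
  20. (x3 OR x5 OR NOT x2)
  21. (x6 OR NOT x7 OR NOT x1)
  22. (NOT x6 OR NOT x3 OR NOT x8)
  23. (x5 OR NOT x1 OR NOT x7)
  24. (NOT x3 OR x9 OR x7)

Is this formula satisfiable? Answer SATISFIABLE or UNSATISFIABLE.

Set x1 = True and propagate.
Try x2 = False.
  then x3 is forced to False.
Set x4 = True and propagate.
  then x5 is forced to True.
  then x9 is forced to True.
For the remaining variables, x6 = False, x7 = False, x8 = False works.
So x1=True, x2=False, x3=False, x4=True, x5=True, x6=False, x7=False, x8=False, x9=True is a satisfying assignment.

SATISFIABLE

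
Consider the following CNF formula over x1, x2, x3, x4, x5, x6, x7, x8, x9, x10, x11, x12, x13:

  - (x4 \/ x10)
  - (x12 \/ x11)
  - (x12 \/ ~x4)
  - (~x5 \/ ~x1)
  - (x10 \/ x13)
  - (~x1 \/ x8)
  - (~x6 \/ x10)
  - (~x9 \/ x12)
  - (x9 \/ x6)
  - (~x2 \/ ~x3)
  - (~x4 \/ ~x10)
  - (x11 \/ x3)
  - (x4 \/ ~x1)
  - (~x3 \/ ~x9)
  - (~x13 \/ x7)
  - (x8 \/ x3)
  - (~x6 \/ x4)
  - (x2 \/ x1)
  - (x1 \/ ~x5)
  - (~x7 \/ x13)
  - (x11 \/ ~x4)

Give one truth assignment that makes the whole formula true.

x1=T, x2=F, x3=F, x4=T, x5=F, x6=F, x7=T, x8=T, x9=T, x10=F, x11=T, x12=T, x13=T

x5 occurs only negated in the remaining clauses — set x5 = False.
x8 occurs only positively in the remaining clauses — set x8 = True.
Try x1 = True.
  then x4 is forced to True.
  then x12 is forced to True.
  then x10 is forced to False.
  then x13 is forced to True.
  then x6 is forced to False.
  then x9 is forced to True.
  then x3 is forced to False.
  then x11 is forced to True.
  then x7 is forced to True.
x2 is now unconstrained; take x2 = False.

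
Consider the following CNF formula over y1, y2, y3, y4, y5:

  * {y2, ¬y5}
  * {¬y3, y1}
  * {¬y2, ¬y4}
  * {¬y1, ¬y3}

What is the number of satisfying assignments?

8

Case analysis on y1 and y2:
  y1=T, y2=T: remaining (y3,y4,y5) ∈ {(F,F,F); (F,F,T)} — 2.
  y1=T, y2=F: remaining (y3,y4,y5) ∈ {(F,F,F); (F,T,F)} — 2.
  y1=F, y2=T: remaining (y3,y4,y5) ∈ {(F,F,F); (F,F,T)} — 2.
  y1=F, y2=F: remaining (y3,y4,y5) ∈ {(F,F,F); (F,T,F)} — 2.
Total: 2 + 2 + 2 + 2 = 8.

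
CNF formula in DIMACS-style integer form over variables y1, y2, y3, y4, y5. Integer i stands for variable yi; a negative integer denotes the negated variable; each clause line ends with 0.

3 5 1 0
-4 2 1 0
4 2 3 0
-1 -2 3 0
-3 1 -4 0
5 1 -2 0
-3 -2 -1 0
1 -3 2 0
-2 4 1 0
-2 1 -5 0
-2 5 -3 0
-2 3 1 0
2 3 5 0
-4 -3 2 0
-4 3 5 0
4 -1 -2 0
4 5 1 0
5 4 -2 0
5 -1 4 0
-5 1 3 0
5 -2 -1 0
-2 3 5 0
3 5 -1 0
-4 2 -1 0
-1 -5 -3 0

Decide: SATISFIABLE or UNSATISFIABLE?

y1 = True:
  y2 = True:
    propagation gives y3=True; an empty clause results — contradiction.
  y2 = False:
    propagation gives y4=False, y3=True, y5=True; an empty clause results — contradiction.
y1 = False:
  y2 = True:
    propagation gives y5=True; an empty clause results — contradiction.
  y2 = False:
    propagation gives y4=False, y3=True; an empty clause results — contradiction.
Every branch closes, so no satisfying assignment exists.

UNSATISFIABLE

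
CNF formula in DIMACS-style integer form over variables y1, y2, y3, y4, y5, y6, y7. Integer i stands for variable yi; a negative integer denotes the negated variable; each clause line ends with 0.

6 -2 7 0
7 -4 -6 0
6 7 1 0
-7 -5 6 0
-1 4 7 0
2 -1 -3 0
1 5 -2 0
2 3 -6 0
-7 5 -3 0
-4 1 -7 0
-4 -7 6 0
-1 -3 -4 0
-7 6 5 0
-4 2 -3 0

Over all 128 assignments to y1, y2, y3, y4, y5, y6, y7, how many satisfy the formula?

14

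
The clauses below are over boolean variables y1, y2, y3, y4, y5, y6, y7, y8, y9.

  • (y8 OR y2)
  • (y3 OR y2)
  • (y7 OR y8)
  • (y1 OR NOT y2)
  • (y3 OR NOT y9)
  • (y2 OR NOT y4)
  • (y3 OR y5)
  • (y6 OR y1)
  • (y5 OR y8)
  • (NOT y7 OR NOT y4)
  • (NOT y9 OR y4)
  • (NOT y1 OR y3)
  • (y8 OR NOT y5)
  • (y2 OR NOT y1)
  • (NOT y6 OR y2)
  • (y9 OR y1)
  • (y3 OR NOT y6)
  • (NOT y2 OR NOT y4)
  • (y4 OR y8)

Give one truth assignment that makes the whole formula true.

y1 = True, y2 = True, y3 = True, y4 = False, y5 = True, y6 = False, y7 = True, y8 = True, y9 = False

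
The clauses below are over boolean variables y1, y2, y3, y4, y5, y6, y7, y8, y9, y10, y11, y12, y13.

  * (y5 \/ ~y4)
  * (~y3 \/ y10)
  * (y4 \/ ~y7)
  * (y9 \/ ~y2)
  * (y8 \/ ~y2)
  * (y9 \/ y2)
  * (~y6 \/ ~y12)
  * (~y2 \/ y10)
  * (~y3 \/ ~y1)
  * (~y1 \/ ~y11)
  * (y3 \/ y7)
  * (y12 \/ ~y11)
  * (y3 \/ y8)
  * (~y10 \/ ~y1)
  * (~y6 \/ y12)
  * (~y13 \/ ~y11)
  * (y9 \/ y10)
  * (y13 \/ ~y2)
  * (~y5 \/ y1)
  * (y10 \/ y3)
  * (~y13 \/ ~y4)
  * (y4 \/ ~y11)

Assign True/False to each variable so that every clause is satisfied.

y1=False, y2=False, y3=True, y4=False, y5=False, y6=False, y7=False, y8=True, y9=True, y10=True, y11=False, y12=False, y13=True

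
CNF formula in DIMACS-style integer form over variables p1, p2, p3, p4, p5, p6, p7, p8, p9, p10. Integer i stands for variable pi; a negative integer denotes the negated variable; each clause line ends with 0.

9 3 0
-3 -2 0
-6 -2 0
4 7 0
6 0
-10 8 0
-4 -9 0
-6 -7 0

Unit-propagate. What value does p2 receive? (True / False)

False

(p6) is a unit clause: p6 = True.
(~p6 \/ ~p2) with p6 = True leaves only ~p2, so p2 = False.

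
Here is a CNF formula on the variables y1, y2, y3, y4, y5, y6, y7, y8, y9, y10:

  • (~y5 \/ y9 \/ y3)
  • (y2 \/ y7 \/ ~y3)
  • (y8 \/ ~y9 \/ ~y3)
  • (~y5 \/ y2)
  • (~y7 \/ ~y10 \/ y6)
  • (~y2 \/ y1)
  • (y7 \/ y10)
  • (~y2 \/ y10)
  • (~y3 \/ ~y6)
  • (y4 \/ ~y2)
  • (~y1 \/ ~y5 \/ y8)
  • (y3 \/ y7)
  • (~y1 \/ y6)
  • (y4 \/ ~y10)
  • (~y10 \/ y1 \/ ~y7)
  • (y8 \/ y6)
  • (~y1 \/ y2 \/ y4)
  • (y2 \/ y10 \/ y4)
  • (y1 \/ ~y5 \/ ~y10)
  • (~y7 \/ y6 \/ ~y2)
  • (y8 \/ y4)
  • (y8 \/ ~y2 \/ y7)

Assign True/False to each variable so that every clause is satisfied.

Pure literal: y4 appears only positively; assign y4 = True.
Pure literal: y5 appears only negated; assign y5 = False.
Try y1 = True.
  then y6 is forced to True.
  then y3 is forced to False.
  then y7 is forced to True.
Try y2 = False.
y8, y9, y10 are now unconstrained; take y8 = False, y9 = True, y10 = False.

y1=T, y2=F, y3=F, y4=T, y5=F, y6=T, y7=T, y8=F, y9=T, y10=F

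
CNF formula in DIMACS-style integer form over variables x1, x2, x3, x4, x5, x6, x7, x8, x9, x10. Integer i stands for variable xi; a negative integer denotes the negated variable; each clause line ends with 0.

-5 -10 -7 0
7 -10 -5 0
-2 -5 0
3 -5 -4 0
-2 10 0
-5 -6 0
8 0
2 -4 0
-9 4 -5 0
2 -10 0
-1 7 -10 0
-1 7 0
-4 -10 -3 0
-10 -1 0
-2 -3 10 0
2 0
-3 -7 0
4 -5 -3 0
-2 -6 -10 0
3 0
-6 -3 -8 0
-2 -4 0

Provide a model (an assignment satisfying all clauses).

x1=0, x2=1, x3=1, x4=0, x5=0, x6=0, x7=0, x8=1, x9=0, x10=1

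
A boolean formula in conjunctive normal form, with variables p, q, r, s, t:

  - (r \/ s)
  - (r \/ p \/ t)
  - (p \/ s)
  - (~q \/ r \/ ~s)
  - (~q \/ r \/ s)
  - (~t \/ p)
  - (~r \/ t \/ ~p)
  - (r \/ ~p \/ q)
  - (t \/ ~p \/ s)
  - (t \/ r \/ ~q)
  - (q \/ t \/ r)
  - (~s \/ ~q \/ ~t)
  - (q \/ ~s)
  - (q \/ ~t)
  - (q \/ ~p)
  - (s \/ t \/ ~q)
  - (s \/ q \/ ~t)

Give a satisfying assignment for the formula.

p = F, q = T, r = T, s = T, t = F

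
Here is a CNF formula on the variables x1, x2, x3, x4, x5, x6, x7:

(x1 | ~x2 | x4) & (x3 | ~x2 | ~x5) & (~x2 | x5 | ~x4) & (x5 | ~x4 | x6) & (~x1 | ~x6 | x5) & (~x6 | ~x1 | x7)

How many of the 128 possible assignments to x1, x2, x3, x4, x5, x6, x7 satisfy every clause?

58

Case analysis on x5 and x1:
  x5=T, x1=T: x4 free; 9 ways for (x2,x3,x6,x7) × 2^1 = 18.
  x5=T, x1=F: x6, x7 free; 5 ways for (x2,x3,x4) × 2^2 = 20.
  x5=F, x1=T: forces x4=F; x6=F; x2, x3, x7 free → 2^3 = 8.
  x5=F, x1=F: x3, x7 free; 3 ways for (x2,x4,x6) × 2^2 = 12.
Total: 18 + 20 + 8 + 12 = 58.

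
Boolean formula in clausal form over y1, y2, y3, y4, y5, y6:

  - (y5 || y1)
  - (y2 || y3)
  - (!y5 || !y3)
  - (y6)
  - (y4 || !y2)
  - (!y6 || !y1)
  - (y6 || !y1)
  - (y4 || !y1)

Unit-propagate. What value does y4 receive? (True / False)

(y6) is a unit clause: y6 = True.
From (!y1 || !y6) and y6 = True: y1 = False.
In (y5 || y1), y1 is now false; y5 must hold, so y5 = True.
In (!y5 || !y3), !y5 is now false; !y3 must hold, so y3 = False.
(y2 || y3) with y3 = False leaves only y2, so y2 = True.
In (!y2 || y4), !y2 is now false; y4 must hold, so y4 = True.

True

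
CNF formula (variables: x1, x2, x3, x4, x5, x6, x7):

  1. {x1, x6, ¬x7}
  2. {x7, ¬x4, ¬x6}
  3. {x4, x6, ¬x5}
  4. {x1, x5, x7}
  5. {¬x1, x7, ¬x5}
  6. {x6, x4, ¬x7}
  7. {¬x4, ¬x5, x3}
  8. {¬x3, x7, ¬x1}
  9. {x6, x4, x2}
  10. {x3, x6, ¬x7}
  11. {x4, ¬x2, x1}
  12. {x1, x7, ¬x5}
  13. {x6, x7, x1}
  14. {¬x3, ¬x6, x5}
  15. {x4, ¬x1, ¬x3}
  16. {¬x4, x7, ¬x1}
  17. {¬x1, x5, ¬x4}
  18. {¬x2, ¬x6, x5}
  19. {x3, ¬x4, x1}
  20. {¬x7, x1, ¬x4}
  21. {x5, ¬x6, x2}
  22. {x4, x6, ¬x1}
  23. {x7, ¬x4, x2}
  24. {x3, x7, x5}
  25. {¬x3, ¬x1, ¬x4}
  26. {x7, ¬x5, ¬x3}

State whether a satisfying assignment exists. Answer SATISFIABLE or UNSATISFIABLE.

Try x1 = False.
For the remaining variables, x2 = False, x3 = True, x4 = False, x5 = True, x6 = True, x7 = True works.
Every clause has at least one true literal under this assignment.
So x1=False, x2=False, x3=True, x4=False, x5=True, x6=True, x7=True is a satisfying assignment.

SATISFIABLE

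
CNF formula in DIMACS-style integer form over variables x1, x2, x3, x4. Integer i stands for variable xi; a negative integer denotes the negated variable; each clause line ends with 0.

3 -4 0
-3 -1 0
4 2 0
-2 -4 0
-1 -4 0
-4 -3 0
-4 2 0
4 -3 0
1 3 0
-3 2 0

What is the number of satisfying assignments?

1

The models are:
  x1=T x2=T x3=F x4=F
That's 1 in total.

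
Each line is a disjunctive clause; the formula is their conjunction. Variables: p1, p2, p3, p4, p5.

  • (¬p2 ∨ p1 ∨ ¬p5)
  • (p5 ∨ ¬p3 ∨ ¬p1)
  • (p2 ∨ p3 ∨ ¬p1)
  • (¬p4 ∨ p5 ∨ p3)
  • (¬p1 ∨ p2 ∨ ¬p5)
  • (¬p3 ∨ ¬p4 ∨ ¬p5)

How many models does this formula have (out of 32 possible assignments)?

13

Split on p5, then p1.
  p5=T, p1=T: remaining (p2,p3,p4) ∈ {(T,F,F); (T,F,T); (T,T,F)} — 3.
  p5=T, p1=F: remaining (p2,p3,p4) ∈ {(F,F,F); (F,F,T); (F,T,F)} — 3.
  p5=F, p1=T: remaining (p2,p3,p4) ∈ {(T,F,F)} — 1.
  p5=F, p1=F: p2 free; 3 ways for (p3,p4) × 2^1 = 6.
Total: 3 + 3 + 1 + 6 = 13.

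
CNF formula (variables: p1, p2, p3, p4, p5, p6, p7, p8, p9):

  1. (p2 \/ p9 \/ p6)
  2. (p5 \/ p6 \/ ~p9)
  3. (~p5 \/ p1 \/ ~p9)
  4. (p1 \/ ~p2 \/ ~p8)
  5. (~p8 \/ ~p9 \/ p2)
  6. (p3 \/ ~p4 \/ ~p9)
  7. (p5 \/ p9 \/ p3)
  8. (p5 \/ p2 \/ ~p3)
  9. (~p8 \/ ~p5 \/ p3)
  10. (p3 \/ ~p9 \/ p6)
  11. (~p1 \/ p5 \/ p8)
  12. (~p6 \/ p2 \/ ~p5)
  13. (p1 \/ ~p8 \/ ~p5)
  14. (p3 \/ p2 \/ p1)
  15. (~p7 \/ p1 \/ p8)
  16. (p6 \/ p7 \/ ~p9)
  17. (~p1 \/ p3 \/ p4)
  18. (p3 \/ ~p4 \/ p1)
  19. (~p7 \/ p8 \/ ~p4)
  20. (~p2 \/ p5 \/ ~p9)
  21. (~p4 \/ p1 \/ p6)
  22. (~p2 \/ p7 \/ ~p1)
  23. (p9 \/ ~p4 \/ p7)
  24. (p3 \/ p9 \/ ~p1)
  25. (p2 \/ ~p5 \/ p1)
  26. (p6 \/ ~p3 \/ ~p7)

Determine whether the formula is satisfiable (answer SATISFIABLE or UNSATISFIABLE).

SATISFIABLE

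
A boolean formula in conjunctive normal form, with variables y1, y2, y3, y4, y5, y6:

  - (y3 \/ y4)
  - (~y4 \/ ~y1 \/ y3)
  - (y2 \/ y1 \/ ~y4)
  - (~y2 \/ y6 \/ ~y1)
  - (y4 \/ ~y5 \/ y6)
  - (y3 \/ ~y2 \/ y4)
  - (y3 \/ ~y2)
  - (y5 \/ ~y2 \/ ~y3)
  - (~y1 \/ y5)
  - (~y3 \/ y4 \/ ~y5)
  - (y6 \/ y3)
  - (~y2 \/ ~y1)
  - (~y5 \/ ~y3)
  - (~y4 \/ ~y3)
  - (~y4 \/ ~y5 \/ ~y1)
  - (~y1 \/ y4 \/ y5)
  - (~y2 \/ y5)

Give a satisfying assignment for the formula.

y1 = F, y2 = F, y3 = T, y4 = F, y5 = F, y6 = F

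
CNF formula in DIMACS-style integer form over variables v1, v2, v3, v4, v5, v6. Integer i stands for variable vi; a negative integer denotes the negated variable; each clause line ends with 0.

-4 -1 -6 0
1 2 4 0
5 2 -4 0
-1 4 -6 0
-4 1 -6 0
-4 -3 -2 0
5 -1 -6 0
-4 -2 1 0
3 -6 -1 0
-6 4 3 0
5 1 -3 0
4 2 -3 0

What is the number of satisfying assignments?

16

Case analysis on v4 and v1:
  v4=T, v1=T: remaining (v2,v3,v5,v6) ∈ {(F,F,T,F); (F,T,T,F); (T,F,F,F); (T,F,T,F)} — 4.
  v4=T, v1=F: remaining (v2,v3,v5,v6) ∈ {(F,F,T,F); (F,T,T,F)} — 2.
  v4=F, v1=T: v5 free; 3 ways for (v2,v3,v6) × 2^1 = 6.
  v4=F, v1=F: remaining (v2,v3,v5,v6) ∈ {(T,F,F,F); (T,F,T,F); (T,T,T,F); (T,T,T,T)} — 4.
Total: 4 + 2 + 6 + 4 = 16.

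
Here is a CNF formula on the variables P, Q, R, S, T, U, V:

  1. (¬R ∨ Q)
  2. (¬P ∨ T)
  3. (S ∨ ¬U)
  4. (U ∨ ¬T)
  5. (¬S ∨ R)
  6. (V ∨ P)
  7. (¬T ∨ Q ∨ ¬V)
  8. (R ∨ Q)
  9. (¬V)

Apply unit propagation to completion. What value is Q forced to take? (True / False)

(¬V) stands alone — V = False.
(V ∨ P) with V = False leaves only P, so P = True.
In (¬P ∨ T), ¬P is now false; T must hold, so T = True.
From (¬T ∨ U) and T = True: U = True.
(¬U ∨ S) with U = True leaves only S, so S = True.
In (R ∨ ¬S), ¬S is now false; R must hold, so R = True.
(¬R ∨ Q) with R = True leaves only Q, so Q = True.

True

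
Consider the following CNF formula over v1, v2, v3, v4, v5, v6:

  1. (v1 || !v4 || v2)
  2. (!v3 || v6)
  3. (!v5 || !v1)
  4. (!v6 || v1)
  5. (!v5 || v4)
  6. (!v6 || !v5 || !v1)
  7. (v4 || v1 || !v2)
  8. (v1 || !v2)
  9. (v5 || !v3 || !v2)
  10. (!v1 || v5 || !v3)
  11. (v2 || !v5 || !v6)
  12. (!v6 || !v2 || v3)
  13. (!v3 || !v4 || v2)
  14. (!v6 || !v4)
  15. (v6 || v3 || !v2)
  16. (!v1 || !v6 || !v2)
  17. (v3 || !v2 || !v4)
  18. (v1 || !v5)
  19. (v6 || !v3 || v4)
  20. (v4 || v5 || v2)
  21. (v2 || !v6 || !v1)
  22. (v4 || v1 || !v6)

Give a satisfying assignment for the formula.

Set v1 = True and propagate.
  then v5 is forced to False.
  then v3 is forced to False.
Try v2 = False.
  then v4 is forced to True.
  then v6 is forced to False.

v1=True, v2=False, v3=False, v4=True, v5=False, v6=False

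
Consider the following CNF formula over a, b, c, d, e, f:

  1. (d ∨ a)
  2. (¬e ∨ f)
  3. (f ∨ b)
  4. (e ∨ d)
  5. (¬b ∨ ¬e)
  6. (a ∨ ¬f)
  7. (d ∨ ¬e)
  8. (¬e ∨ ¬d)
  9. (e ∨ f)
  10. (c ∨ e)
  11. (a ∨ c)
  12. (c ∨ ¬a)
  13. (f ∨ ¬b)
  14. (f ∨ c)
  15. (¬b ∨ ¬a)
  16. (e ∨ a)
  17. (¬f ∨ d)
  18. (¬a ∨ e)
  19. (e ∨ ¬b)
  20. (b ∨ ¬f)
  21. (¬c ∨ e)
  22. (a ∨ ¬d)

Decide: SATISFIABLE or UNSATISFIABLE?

UNSATISFIABLE

e = True:
  propagation gives f=True, b=False; an empty clause results — contradiction.
e = False:
  propagation gives d=True, f=True, a=True; an empty clause results — contradiction.
Every branch closes, so no satisfying assignment exists.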